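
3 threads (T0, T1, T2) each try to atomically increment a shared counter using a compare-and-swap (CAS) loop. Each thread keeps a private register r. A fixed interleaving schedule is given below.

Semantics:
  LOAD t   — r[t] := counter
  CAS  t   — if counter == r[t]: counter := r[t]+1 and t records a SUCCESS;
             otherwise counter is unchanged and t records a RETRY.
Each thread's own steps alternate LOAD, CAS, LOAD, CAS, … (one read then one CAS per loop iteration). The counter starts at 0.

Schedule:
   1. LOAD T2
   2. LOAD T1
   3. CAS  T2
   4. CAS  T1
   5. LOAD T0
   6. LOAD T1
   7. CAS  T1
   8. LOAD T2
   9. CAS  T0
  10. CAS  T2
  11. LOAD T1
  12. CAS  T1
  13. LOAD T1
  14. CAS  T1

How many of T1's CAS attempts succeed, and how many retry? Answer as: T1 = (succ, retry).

#1 T2 reads 0
#2 T1 reads 0
#3 T2 CAS(0→1) writes; counter now 1
#4 T1 CAS(0→1) fails; counter now 1
#5 T0 reads 1
#6 T1 reads 1
#7 T1 CAS(1→2) writes; counter now 2
#8 T2 reads 2
#9 T0 CAS(1→2) fails; counter now 2
#10 T2 CAS(2→3) writes; counter now 3
#11 T1 reads 3
#12 T1 CAS(3→4) writes; counter now 4
#13 T1 reads 4
#14 T1 CAS(4→5) writes; counter now 5

T1 = (3, 1)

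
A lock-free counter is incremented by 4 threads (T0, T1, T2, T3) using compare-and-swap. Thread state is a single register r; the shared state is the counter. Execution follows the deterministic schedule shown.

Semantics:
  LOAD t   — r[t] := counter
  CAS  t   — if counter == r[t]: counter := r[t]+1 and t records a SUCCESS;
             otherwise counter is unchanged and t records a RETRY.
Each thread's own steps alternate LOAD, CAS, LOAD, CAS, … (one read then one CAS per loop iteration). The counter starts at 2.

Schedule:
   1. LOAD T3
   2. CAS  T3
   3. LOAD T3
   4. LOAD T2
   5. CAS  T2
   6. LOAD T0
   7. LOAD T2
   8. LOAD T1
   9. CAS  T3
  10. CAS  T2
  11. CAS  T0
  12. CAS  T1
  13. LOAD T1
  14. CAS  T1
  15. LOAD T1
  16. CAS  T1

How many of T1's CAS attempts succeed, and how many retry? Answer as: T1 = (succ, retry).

T1 = (2, 1)

[1] T3.load  rd  (counter 2, T3.r 2)
[2] T3.cas  hit  (counter 3, T3.r 2)
[3] T3.load  rd  (counter 3, T3.r 3)
[4] T2.load  rd  (counter 3, T2.r 3)
[5] T2.cas  hit  (counter 4, T2.r 3)
[6] T0.load  rd  (counter 4, T0.r 4)
[7] T2.load  rd  (counter 4, T2.r 4)
[8] T1.load  rd  (counter 4, T1.r 4)
[9] T3.cas  miss  (counter 4, T3.r 3)
[10] T2.cas  hit  (counter 5, T2.r 4)
[11] T0.cas  miss  (counter 5, T0.r 4)
[12] T1.cas  miss  (counter 5, T1.r 4)
[13] T1.load  rd  (counter 5, T1.r 5)
[14] T1.cas  hit  (counter 6, T1.r 5)
[15] T1.load  rd  (counter 6, T1.r 6)
[16] T1.cas  hit  (counter 7, T1.r 6)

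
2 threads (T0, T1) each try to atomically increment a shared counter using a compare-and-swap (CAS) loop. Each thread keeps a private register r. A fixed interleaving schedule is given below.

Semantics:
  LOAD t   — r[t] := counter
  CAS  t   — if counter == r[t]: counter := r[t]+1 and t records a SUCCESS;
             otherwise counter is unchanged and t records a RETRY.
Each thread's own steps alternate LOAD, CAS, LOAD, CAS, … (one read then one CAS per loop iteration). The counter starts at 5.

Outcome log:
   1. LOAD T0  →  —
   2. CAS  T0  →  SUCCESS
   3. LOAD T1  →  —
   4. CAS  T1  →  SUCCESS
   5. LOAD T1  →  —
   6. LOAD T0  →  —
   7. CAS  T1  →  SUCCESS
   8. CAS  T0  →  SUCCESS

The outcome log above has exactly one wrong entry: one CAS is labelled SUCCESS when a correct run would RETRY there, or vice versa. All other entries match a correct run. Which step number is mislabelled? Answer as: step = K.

step = 8

Re-executing:
#1 T0 reads 5
#2 T0 CAS(5→6) writes; counter now 6
#3 T1 reads 6
#4 T1 CAS(6→7) writes; counter now 7
#5 T1 reads 7
#6 T0 reads 7
#7 T1 CAS(7→8) writes; counter now 8
#8 T0 CAS(7→8) fails; counter now 8
Mismatch at 8.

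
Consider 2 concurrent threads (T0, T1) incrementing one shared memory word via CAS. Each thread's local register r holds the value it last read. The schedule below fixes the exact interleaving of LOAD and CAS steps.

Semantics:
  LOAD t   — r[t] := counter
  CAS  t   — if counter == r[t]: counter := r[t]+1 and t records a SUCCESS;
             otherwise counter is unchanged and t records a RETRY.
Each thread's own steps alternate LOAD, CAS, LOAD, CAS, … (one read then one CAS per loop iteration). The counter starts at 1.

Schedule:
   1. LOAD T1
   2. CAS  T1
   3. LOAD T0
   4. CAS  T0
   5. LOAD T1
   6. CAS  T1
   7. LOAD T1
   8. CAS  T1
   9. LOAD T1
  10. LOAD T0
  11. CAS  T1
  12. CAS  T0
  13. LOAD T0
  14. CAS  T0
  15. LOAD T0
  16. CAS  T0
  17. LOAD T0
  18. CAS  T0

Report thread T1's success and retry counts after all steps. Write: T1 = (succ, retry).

T1 LOAD — after: cnt=1, r=1 — load
T1 CAS — after: cnt=2, r=1 — ok
T0 LOAD — after: cnt=2, r=2 — load
T0 CAS — after: cnt=3, r=2 — ok
T1 LOAD — after: cnt=3, r=3 — load
T1 CAS — after: cnt=4, r=3 — ok
T1 LOAD — after: cnt=4, r=4 — load
T1 CAS — after: cnt=5, r=4 — ok
T1 LOAD — after: cnt=5, r=5 — load
T0 LOAD — after: cnt=5, r=5 — load
T1 CAS — after: cnt=6, r=5 — ok
T0 CAS — after: cnt=6, r=5 — retry
T0 LOAD — after: cnt=6, r=6 — load
T0 CAS — after: cnt=7, r=6 — ok
T0 LOAD — after: cnt=7, r=7 — load
T0 CAS — after: cnt=8, r=7 — ok
T0 LOAD — after: cnt=8, r=8 — load
T0 CAS — after: cnt=9, r=8 — ok

T1 = (4, 0)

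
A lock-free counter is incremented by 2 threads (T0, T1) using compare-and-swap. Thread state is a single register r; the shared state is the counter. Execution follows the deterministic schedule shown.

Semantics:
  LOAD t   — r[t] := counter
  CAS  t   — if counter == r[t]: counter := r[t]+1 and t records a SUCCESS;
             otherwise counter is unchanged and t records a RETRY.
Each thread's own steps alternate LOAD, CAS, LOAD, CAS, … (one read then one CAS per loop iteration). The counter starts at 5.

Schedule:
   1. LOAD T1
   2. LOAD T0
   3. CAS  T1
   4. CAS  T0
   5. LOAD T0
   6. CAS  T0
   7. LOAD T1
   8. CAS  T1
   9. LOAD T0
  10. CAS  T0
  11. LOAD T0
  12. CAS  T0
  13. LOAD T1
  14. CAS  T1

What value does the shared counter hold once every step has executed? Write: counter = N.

counter = 11

T1 LOAD — after: cnt=5, r=5 — load
T0 LOAD — after: cnt=5, r=5 — load
T1 CAS — after: cnt=6, r=5 — ok
T0 CAS — after: cnt=6, r=5 — retry
T0 LOAD — after: cnt=6, r=6 — load
T0 CAS — after: cnt=7, r=6 — ok
T1 LOAD — after: cnt=7, r=7 — load
T1 CAS — after: cnt=8, r=7 — ok
T0 LOAD — after: cnt=8, r=8 — load
T0 CAS — after: cnt=9, r=8 — ok
T0 LOAD — after: cnt=9, r=9 — load
T0 CAS — after: cnt=10, r=9 — ok
T1 LOAD — after: cnt=10, r=10 — load
T1 CAS — after: cnt=11, r=10 — ok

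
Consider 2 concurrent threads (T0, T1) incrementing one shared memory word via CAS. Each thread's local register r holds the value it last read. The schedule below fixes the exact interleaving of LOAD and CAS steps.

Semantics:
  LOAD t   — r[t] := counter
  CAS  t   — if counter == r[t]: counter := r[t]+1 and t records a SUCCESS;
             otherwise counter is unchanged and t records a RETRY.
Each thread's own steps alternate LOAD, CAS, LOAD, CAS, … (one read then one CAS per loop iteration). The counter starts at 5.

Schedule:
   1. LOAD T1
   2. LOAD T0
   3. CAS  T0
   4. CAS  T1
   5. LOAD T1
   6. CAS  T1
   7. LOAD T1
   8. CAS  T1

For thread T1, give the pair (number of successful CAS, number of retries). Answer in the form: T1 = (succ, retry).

T1 = (2, 1)

#1 T1 reads 5
#2 T0 reads 5
#3 T0 CAS(5→6) writes; counter now 6
#4 T1 CAS(5→6) fails; counter now 6
#5 T1 reads 6
#6 T1 CAS(6→7) writes; counter now 7
#7 T1 reads 7
#8 T1 CAS(7→8) writes; counter now 8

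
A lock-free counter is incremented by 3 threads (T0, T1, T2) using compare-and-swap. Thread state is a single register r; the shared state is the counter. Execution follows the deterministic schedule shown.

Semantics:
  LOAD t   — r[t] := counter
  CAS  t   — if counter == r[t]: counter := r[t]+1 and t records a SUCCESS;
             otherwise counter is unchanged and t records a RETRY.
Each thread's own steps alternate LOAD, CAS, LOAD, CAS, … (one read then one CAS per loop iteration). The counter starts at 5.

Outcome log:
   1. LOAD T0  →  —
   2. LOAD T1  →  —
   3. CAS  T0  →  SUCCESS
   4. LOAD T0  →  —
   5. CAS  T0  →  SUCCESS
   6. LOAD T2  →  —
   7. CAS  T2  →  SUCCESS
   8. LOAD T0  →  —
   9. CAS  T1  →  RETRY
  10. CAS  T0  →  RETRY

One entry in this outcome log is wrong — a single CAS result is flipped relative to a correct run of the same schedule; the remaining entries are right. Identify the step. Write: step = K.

step = 10

Re-executing:
1. LOAD T0 → mem=5 r[T0]=5 [LOAD]
2. LOAD T1 → mem=5 r[T1]=5 [LOAD]
3. CAS T0 → mem=6 r[T0]=5 [OK]
4. LOAD T0 → mem=6 r[T0]=6 [LOAD]
5. CAS T0 → mem=7 r[T0]=6 [OK]
6. LOAD T2 → mem=7 r[T2]=7 [LOAD]
7. CAS T2 → mem=8 r[T2]=7 [OK]
8. LOAD T0 → mem=8 r[T0]=8 [LOAD]
9. CAS T1 → mem=8 r[T1]=5 [RETRY]
10. CAS T0 → mem=9 r[T0]=8 [OK]
Flip is step 10.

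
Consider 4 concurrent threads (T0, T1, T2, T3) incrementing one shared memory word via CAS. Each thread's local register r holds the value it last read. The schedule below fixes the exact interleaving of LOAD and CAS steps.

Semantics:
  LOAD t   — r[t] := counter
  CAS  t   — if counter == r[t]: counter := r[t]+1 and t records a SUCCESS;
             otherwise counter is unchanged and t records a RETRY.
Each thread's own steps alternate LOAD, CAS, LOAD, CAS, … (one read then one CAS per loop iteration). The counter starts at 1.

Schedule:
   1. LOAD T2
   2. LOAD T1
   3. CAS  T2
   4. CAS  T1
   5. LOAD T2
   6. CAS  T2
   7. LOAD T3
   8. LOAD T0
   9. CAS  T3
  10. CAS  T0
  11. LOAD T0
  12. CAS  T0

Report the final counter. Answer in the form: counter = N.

counter = 5

1. LOAD T2 → mem=1 r[T2]=1 [LOAD]
2. LOAD T1 → mem=1 r[T1]=1 [LOAD]
3. CAS T2 → mem=2 r[T2]=1 [OK]
4. CAS T1 → mem=2 r[T1]=1 [RETRY]
5. LOAD T2 → mem=2 r[T2]=2 [LOAD]
6. CAS T2 → mem=3 r[T2]=2 [OK]
7. LOAD T3 → mem=3 r[T3]=3 [LOAD]
8. LOAD T0 → mem=3 r[T0]=3 [LOAD]
9. CAS T3 → mem=4 r[T3]=3 [OK]
10. CAS T0 → mem=4 r[T0]=3 [RETRY]
11. LOAD T0 → mem=4 r[T0]=4 [LOAD]
12. CAS T0 → mem=5 r[T0]=4 [OK]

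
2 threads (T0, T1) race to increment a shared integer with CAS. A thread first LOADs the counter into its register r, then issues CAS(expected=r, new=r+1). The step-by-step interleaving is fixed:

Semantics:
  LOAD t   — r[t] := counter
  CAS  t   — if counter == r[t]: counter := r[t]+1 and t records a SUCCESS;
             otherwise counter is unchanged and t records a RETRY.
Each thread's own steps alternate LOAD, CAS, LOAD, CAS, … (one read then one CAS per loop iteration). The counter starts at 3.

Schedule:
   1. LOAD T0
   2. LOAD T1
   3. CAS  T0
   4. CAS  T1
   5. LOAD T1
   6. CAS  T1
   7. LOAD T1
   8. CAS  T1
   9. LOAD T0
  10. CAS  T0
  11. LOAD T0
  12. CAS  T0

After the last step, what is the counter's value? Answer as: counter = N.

counter = 8

#1 T0 reads 3
#2 T1 reads 3
#3 T0 CAS(3→4) writes; counter now 4
#4 T1 CAS(3→4) fails; counter now 4
#5 T1 reads 4
#6 T1 CAS(4→5) writes; counter now 5
#7 T1 reads 5
#8 T1 CAS(5→6) writes; counter now 6
#9 T0 reads 6
#10 T0 CAS(6→7) writes; counter now 7
#11 T0 reads 7
#12 T0 CAS(7→8) writes; counter now 8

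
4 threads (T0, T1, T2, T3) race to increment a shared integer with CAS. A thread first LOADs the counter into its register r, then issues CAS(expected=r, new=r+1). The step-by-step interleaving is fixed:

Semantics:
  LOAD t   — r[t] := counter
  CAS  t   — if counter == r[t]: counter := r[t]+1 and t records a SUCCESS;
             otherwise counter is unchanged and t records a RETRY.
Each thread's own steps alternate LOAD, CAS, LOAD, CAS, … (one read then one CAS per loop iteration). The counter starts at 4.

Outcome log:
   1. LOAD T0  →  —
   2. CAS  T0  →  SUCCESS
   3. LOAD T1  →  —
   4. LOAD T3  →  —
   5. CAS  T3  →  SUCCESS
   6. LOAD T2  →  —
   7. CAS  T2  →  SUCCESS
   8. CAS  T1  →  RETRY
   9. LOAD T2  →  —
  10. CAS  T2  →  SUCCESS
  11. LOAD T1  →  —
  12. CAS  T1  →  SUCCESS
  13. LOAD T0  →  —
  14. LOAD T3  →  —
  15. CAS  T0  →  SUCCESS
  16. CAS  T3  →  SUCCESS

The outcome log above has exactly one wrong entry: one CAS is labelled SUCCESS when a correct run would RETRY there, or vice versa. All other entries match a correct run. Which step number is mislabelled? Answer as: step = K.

step = 16

Correct run:
step 1: T0 LOAD ⇒ load; ctr=4 reg=4
step 2: T0 CAS ⇒ ok; ctr=5 reg=4
step 3: T1 LOAD ⇒ load; ctr=5 reg=5
step 4: T3 LOAD ⇒ load; ctr=5 reg=5
step 5: T3 CAS ⇒ ok; ctr=6 reg=5
step 6: T2 LOAD ⇒ load; ctr=6 reg=6
step 7: T2 CAS ⇒ ok; ctr=7 reg=6
step 8: T1 CAS ⇒ retry; ctr=7 reg=5
step 9: T2 LOAD ⇒ load; ctr=7 reg=7
step 10: T2 CAS ⇒ ok; ctr=8 reg=7
step 11: T1 LOAD ⇒ load; ctr=8 reg=8
step 12: T1 CAS ⇒ ok; ctr=9 reg=8
step 13: T0 LOAD ⇒ load; ctr=9 reg=9
step 14: T3 LOAD ⇒ load; ctr=9 reg=9
step 15: T0 CAS ⇒ ok; ctr=10 reg=9
step 16: T3 CAS ⇒ retry; ctr=10 reg=9
Log disagrees first at step 16.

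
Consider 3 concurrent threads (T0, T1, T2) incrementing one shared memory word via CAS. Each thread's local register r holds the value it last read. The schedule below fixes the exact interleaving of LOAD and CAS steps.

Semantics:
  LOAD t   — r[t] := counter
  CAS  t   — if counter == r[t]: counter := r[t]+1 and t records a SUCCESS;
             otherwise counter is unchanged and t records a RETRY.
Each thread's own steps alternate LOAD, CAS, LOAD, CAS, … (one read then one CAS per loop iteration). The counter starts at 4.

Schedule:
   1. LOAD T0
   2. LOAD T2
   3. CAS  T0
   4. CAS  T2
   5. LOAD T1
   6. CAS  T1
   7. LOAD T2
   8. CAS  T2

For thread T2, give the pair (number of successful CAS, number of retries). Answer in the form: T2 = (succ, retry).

[1] T0.load  rd  (counter 4, T0.r 4)
[2] T2.load  rd  (counter 4, T2.r 4)
[3] T0.cas  hit  (counter 5, T0.r 4)
[4] T2.cas  miss  (counter 5, T2.r 4)
[5] T1.load  rd  (counter 5, T1.r 5)
[6] T1.cas  hit  (counter 6, T1.r 5)
[7] T2.load  rd  (counter 6, T2.r 6)
[8] T2.cas  hit  (counter 7, T2.r 6)

T2 = (1, 1)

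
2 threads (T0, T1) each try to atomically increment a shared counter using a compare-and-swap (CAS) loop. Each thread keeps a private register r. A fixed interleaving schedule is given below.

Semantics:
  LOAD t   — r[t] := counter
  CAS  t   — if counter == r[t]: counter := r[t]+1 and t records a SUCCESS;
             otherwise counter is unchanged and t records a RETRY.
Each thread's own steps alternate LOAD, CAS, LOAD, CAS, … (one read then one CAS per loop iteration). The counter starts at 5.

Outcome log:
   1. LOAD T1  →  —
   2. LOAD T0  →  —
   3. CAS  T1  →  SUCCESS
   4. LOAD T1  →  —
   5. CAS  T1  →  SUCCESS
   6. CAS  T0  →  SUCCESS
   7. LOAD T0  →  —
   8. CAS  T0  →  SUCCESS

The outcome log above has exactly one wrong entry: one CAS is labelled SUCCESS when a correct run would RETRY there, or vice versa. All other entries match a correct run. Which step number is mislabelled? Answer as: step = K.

Reference trace:
1. LOAD T1 → mem=5 r[T1]=5 [LOAD]
2. LOAD T0 → mem=5 r[T0]=5 [LOAD]
3. CAS T1 → mem=6 r[T1]=5 [OK]
4. LOAD T1 → mem=6 r[T1]=6 [LOAD]
5. CAS T1 → mem=7 r[T1]=6 [OK]
6. CAS T0 → mem=7 r[T0]=5 [RETRY]
7. LOAD T0 → mem=7 r[T0]=7 [LOAD]
8. CAS T0 → mem=8 r[T0]=7 [OK]
Flip is step 6.

step = 6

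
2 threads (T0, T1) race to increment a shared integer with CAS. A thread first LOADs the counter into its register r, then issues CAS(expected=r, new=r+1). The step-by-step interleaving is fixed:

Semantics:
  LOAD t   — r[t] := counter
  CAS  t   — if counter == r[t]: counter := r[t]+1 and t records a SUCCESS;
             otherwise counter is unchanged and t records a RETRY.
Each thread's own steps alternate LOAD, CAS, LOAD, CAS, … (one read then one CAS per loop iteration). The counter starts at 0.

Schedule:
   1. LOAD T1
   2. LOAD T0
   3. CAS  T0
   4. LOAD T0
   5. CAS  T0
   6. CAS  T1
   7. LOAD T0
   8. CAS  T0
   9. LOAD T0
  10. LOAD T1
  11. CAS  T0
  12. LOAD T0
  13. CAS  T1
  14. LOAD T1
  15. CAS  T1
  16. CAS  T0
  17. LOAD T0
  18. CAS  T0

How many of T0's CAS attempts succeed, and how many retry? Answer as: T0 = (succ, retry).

[1] T1.load  rd  (counter 0, T1.r 0)
[2] T0.load  rd  (counter 0, T0.r 0)
[3] T0.cas  hit  (counter 1, T0.r 0)
[4] T0.load  rd  (counter 1, T0.r 1)
[5] T0.cas  hit  (counter 2, T0.r 1)
[6] T1.cas  miss  (counter 2, T1.r 0)
[7] T0.load  rd  (counter 2, T0.r 2)
[8] T0.cas  hit  (counter 3, T0.r 2)
[9] T0.load  rd  (counter 3, T0.r 3)
[10] T1.load  rd  (counter 3, T1.r 3)
[11] T0.cas  hit  (counter 4, T0.r 3)
[12] T0.load  rd  (counter 4, T0.r 4)
[13] T1.cas  miss  (counter 4, T1.r 3)
[14] T1.load  rd  (counter 4, T1.r 4)
[15] T1.cas  hit  (counter 5, T1.r 4)
[16] T0.cas  miss  (counter 5, T0.r 4)
[17] T0.load  rd  (counter 5, T0.r 5)
[18] T0.cas  hit  (counter 6, T0.r 5)

T0 = (5, 1)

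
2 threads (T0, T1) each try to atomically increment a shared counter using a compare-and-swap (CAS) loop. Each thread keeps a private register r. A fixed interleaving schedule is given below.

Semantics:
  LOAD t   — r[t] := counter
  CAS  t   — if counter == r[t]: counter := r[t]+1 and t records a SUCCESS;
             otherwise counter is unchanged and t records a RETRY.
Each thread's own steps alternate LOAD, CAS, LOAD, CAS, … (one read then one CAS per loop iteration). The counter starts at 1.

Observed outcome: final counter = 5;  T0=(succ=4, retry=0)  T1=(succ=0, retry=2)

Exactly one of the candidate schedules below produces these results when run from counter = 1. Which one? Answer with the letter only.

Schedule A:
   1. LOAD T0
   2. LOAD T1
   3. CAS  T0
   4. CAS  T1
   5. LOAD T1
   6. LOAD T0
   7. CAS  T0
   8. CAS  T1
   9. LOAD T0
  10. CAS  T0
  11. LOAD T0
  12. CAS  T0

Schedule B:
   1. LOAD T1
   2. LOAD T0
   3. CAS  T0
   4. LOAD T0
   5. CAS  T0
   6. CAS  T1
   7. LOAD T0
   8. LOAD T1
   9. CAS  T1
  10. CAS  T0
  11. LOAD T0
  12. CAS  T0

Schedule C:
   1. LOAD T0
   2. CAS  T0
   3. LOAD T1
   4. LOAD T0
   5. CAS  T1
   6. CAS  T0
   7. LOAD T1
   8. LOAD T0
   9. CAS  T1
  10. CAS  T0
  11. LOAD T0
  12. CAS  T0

A

Tracing schedule A:
#1 T0 reads 1
#2 T1 reads 1
#3 T0 CAS(1→2) writes; counter now 2
#4 T1 CAS(1→2) fails; counter now 2
#5 T1 reads 2
#6 T0 reads 2
#7 T0 CAS(2→3) writes; counter now 3
#8 T1 CAS(2→3) fails; counter now 3
#9 T0 reads 3
#10 T0 CAS(3→4) writes; counter now 4
#11 T0 reads 4
#12 T0 CAS(4→5) writes; counter now 5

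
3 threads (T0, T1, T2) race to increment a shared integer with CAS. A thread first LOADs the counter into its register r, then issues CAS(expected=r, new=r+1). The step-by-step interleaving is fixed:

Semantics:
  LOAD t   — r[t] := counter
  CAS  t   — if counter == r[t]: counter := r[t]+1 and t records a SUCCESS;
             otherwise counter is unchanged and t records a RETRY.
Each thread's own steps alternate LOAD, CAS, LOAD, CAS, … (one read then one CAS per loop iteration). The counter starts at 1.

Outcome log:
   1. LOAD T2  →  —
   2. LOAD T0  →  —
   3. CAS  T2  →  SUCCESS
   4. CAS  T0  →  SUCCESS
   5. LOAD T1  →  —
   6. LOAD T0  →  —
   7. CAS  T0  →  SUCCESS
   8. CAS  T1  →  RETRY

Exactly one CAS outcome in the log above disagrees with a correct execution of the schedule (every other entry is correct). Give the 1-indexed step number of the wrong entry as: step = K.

Correct run:
[1] T2.load  rd  (counter 1, T2.r 1)
[2] T0.load  rd  (counter 1, T0.r 1)
[3] T2.cas  hit  (counter 2, T2.r 1)
[4] T0.cas  miss  (counter 2, T0.r 1)
[5] T1.load  rd  (counter 2, T1.r 2)
[6] T0.load  rd  (counter 2, T0.r 2)
[7] T0.cas  hit  (counter 3, T0.r 2)
[8] T1.cas  miss  (counter 3, T1.r 2)
Flip is step 4.

step = 4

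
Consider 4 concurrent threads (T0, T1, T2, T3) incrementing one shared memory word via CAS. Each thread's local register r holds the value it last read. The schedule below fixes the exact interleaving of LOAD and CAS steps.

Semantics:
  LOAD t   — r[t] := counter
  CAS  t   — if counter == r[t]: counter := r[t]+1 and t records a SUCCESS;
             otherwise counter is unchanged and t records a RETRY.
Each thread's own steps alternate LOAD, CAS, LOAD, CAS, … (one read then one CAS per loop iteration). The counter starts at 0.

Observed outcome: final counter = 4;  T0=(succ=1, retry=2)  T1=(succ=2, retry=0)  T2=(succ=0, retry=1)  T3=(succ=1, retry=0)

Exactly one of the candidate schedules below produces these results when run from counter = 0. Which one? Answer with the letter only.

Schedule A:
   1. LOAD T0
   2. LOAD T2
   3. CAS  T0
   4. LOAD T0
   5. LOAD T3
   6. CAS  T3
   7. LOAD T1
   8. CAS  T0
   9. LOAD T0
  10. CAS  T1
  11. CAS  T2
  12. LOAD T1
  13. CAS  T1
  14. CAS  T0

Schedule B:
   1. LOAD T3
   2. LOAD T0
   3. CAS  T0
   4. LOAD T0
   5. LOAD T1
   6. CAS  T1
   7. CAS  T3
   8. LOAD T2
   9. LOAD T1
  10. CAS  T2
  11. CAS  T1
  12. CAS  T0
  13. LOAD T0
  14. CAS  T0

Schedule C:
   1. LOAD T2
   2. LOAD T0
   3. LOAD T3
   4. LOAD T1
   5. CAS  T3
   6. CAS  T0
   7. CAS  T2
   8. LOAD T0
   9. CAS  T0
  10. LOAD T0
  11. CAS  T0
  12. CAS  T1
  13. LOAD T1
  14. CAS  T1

Simulating candidate A:
#1 T0 reads 0
#2 T2 reads 0
#3 T0 CAS(0→1) writes; counter now 1
#4 T0 reads 1
#5 T3 reads 1
#6 T3 CAS(1→2) writes; counter now 2
#7 T1 reads 2
#8 T0 CAS(1→2) fails; counter now 2
#9 T0 reads 2
#10 T1 CAS(2→3) writes; counter now 3
#11 T2 CAS(0→1) fails; counter now 3
#12 T1 reads 3
#13 T1 CAS(3→4) writes; counter now 4
#14 T0 CAS(2→3) fails; counter now 4

A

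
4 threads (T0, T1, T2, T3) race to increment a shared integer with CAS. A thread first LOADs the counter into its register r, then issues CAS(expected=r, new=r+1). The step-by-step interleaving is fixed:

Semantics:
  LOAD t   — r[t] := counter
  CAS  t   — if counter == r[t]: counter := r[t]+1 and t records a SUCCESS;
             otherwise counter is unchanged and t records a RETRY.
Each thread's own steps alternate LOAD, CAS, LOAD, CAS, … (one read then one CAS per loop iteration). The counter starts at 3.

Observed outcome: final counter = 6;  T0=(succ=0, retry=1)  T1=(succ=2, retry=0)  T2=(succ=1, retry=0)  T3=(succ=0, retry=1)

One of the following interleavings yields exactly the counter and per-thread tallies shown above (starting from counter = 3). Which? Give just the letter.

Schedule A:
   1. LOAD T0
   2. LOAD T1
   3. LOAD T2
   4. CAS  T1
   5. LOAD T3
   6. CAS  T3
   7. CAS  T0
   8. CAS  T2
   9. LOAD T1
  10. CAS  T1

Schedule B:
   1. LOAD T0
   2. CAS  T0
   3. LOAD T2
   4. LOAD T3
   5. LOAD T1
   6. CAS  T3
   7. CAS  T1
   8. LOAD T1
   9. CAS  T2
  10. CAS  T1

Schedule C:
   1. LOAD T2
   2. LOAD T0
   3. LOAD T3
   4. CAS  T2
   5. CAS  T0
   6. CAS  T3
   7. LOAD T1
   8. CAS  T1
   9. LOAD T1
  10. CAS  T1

Simulating candidate C:
1. LOAD T2 → mem=3 r[T2]=3 [LOAD]
2. LOAD T0 → mem=3 r[T0]=3 [LOAD]
3. LOAD T3 → mem=3 r[T3]=3 [LOAD]
4. CAS T2 → mem=4 r[T2]=3 [OK]
5. CAS T0 → mem=4 r[T0]=3 [RETRY]
6. CAS T3 → mem=4 r[T3]=3 [RETRY]
7. LOAD T1 → mem=4 r[T1]=4 [LOAD]
8. CAS T1 → mem=5 r[T1]=4 [OK]
9. LOAD T1 → mem=5 r[T1]=5 [LOAD]
10. CAS T1 → mem=6 r[T1]=5 [OK]

C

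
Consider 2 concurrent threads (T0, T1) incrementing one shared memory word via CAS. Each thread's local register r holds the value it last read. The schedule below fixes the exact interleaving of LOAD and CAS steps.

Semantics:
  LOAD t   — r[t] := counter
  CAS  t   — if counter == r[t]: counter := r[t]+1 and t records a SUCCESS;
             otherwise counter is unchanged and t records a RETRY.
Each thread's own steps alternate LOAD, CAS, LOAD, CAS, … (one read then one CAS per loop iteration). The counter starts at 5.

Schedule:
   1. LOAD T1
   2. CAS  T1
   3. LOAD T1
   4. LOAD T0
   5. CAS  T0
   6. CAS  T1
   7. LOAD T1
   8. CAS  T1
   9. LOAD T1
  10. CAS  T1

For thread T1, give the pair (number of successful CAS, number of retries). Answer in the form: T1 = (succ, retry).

1. LOAD T1 → mem=5 r[T1]=5 [LOAD]
2. CAS T1 → mem=6 r[T1]=5 [OK]
3. LOAD T1 → mem=6 r[T1]=6 [LOAD]
4. LOAD T0 → mem=6 r[T0]=6 [LOAD]
5. CAS T0 → mem=7 r[T0]=6 [OK]
6. CAS T1 → mem=7 r[T1]=6 [RETRY]
7. LOAD T1 → mem=7 r[T1]=7 [LOAD]
8. CAS T1 → mem=8 r[T1]=7 [OK]
9. LOAD T1 → mem=8 r[T1]=8 [LOAD]
10. CAS T1 → mem=9 r[T1]=8 [OK]

T1 = (3, 1)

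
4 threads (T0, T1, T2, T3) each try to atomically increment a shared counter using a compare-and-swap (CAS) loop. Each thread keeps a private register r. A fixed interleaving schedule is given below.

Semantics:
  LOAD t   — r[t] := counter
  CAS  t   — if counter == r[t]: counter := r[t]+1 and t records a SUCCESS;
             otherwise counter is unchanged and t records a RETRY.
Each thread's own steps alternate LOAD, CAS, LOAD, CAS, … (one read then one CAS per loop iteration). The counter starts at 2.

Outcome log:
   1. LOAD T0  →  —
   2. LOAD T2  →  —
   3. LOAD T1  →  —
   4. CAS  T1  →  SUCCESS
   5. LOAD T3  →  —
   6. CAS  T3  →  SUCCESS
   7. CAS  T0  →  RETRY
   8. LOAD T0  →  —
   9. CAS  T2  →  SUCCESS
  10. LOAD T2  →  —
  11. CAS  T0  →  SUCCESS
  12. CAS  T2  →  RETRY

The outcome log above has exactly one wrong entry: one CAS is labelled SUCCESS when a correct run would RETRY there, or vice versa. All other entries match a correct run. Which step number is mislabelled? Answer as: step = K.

step = 9

Reference trace:
T0 LOAD — after: cnt=2, r=2 — load
T2 LOAD — after: cnt=2, r=2 — load
T1 LOAD — after: cnt=2, r=2 — load
T1 CAS — after: cnt=3, r=2 — ok
T3 LOAD — after: cnt=3, r=3 — load
T3 CAS — after: cnt=4, r=3 — ok
T0 CAS — after: cnt=4, r=2 — retry
T0 LOAD — after: cnt=4, r=4 — load
T2 CAS — after: cnt=4, r=2 — retry
T2 LOAD — after: cnt=4, r=4 — load
T0 CAS — after: cnt=5, r=4 — ok
T2 CAS — after: cnt=5, r=4 — retry
Flip is step 9.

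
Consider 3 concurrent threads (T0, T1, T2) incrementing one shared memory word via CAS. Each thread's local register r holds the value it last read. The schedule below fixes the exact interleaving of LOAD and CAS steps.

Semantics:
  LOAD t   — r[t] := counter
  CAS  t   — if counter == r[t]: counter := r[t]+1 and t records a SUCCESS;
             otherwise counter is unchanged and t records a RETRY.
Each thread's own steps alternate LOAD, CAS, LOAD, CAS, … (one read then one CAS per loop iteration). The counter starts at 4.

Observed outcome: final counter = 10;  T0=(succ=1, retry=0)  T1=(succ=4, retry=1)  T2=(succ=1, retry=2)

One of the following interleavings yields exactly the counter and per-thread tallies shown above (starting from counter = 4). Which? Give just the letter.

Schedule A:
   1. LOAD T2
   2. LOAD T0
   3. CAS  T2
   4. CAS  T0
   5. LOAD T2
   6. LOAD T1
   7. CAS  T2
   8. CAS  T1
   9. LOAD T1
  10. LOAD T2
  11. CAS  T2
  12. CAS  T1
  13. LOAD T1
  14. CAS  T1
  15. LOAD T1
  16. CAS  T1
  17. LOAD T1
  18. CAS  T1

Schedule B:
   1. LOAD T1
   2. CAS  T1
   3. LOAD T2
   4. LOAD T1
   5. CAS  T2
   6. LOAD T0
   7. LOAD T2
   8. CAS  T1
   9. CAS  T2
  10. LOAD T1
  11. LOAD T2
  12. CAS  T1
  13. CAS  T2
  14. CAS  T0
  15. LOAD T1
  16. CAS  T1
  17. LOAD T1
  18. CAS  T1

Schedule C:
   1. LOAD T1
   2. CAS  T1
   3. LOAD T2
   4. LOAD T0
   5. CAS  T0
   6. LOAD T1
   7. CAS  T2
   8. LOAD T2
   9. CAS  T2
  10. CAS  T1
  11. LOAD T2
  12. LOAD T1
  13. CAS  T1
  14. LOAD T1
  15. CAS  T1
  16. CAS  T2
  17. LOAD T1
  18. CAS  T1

C

Tracing schedule C:
   1) LOAD T1:  M=4  r_T1=4
   2) CAS  T1:  M=5  r_T1=4 ✓
   3) LOAD T2:  M=5  r_T2=5
   4) LOAD T0:  M=5  r_T0=5
   5) CAS  T0:  M=6  r_T0=5 ✓
   6) LOAD T1:  M=6  r_T1=6
   7) CAS  T2:  M=6  r_T2=5 ✗
   8) LOAD T2:  M=6  r_T2=6
   9) CAS  T2:  M=7  r_T2=6 ✓
  10) CAS  T1:  M=7  r_T1=6 ✗
  11) LOAD T2:  M=7  r_T2=7
  12) LOAD T1:  M=7  r_T1=7
  13) CAS  T1:  M=8  r_T1=7 ✓
  14) LOAD T1:  M=8  r_T1=8
  15) CAS  T1:  M=9  r_T1=8 ✓
  16) CAS  T2:  M=9  r_T2=7 ✗
  17) LOAD T1:  M=9  r_T1=9
  18) CAS  T1:  M=10  r_T1=9 ✓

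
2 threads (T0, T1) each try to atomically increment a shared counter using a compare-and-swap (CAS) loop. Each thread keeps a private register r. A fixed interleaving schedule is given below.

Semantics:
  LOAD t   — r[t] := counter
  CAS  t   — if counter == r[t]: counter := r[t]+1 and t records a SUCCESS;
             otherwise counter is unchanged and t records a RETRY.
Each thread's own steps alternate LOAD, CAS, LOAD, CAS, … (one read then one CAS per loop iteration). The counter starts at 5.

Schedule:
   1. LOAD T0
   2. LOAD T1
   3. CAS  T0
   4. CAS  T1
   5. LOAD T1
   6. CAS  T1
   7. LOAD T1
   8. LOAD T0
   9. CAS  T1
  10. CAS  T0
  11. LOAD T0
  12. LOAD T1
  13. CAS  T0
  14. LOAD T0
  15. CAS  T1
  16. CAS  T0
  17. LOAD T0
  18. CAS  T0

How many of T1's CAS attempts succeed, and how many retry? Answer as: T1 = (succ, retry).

[1] T0.load  rd  (counter 5, T0.r 5)
[2] T1.load  rd  (counter 5, T1.r 5)
[3] T0.cas  hit  (counter 6, T0.r 5)
[4] T1.cas  miss  (counter 6, T1.r 5)
[5] T1.load  rd  (counter 6, T1.r 6)
[6] T1.cas  hit  (counter 7, T1.r 6)
[7] T1.load  rd  (counter 7, T1.r 7)
[8] T0.load  rd  (counter 7, T0.r 7)
[9] T1.cas  hit  (counter 8, T1.r 7)
[10] T0.cas  miss  (counter 8, T0.r 7)
[11] T0.load  rd  (counter 8, T0.r 8)
[12] T1.load  rd  (counter 8, T1.r 8)
[13] T0.cas  hit  (counter 9, T0.r 8)
[14] T0.load  rd  (counter 9, T0.r 9)
[15] T1.cas  miss  (counter 9, T1.r 8)
[16] T0.cas  hit  (counter 10, T0.r 9)
[17] T0.load  rd  (counter 10, T0.r 10)
[18] T0.cas  hit  (counter 11, T0.r 10)

T1 = (2, 2)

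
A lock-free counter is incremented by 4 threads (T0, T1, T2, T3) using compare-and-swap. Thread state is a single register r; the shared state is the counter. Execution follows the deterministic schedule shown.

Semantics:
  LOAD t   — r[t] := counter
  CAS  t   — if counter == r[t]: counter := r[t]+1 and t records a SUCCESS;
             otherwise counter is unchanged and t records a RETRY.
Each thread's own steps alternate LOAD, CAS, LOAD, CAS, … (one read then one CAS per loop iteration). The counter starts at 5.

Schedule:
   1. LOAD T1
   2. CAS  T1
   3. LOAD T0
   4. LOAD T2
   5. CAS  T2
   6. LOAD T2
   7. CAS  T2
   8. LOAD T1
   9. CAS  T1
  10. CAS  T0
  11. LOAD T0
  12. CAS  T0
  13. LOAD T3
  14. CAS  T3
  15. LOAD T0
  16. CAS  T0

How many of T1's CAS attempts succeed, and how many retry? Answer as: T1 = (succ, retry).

   1) LOAD T1:  M=5  r_T1=5
   2) CAS  T1:  M=6  r_T1=5 ✓
   3) LOAD T0:  M=6  r_T0=6
   4) LOAD T2:  M=6  r_T2=6
   5) CAS  T2:  M=7  r_T2=6 ✓
   6) LOAD T2:  M=7  r_T2=7
   7) CAS  T2:  M=8  r_T2=7 ✓
   8) LOAD T1:  M=8  r_T1=8
   9) CAS  T1:  M=9  r_T1=8 ✓
  10) CAS  T0:  M=9  r_T0=6 ✗
  11) LOAD T0:  M=9  r_T0=9
  12) CAS  T0:  M=10  r_T0=9 ✓
  13) LOAD T3:  M=10  r_T3=10
  14) CAS  T3:  M=11  r_T3=10 ✓
  15) LOAD T0:  M=11  r_T0=11
  16) CAS  T0:  M=12  r_T0=11 ✓

T1 = (2, 0)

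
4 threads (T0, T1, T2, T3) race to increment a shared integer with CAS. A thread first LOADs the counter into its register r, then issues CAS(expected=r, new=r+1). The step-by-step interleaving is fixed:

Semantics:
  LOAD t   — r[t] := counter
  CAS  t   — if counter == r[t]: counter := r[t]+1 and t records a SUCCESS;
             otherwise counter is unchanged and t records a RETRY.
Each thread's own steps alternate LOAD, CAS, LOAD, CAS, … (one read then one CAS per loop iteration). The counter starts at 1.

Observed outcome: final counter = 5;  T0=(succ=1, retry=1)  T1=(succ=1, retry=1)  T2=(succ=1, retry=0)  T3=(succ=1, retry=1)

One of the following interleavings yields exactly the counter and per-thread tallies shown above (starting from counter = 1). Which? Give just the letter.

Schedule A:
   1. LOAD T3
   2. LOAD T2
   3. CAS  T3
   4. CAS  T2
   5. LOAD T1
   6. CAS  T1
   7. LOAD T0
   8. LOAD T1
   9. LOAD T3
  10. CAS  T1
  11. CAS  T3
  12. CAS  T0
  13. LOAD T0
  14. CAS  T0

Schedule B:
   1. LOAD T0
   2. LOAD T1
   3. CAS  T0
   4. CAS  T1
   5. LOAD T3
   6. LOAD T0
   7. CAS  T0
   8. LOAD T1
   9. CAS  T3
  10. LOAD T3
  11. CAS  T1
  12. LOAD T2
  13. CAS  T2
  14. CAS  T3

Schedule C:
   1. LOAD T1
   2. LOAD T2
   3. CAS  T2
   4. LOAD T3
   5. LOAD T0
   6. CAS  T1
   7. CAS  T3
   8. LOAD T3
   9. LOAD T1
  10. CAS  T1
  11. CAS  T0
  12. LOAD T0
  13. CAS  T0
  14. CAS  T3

C

Simulating candidate C:
#1 T1 reads 1
#2 T2 reads 1
#3 T2 CAS(1→2) writes; counter now 2
#4 T3 reads 2
#5 T0 reads 2
#6 T1 CAS(1→2) fails; counter now 2
#7 T3 CAS(2→3) writes; counter now 3
#8 T3 reads 3
#9 T1 reads 3
#10 T1 CAS(3→4) writes; counter now 4
#11 T0 CAS(2→3) fails; counter now 4
#12 T0 reads 4
#13 T0 CAS(4→5) writes; counter now 5
#14 T3 CAS(3→4) fails; counter now 5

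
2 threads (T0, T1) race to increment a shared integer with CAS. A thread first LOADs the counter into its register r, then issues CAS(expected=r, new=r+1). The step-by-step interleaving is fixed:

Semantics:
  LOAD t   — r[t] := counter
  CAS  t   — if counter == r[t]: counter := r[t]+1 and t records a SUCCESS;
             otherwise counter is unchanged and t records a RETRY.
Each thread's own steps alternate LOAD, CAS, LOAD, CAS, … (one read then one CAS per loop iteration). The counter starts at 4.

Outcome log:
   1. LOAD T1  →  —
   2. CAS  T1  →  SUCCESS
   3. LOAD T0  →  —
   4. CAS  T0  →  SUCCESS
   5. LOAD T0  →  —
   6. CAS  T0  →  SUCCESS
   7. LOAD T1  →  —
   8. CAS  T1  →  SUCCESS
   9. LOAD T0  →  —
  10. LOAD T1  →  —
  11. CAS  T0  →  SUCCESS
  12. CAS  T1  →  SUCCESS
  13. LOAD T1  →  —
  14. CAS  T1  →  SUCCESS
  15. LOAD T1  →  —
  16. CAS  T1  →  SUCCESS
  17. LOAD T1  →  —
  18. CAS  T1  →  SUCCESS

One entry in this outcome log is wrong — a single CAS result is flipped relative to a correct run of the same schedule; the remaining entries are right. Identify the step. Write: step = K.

step = 12

Correct run:
step 1: T1 LOAD ⇒ load; ctr=4 reg=4
step 2: T1 CAS ⇒ ok; ctr=5 reg=4
step 3: T0 LOAD ⇒ load; ctr=5 reg=5
step 4: T0 CAS ⇒ ok; ctr=6 reg=5
step 5: T0 LOAD ⇒ load; ctr=6 reg=6
step 6: T0 CAS ⇒ ok; ctr=7 reg=6
step 7: T1 LOAD ⇒ load; ctr=7 reg=7
step 8: T1 CAS ⇒ ok; ctr=8 reg=7
step 9: T0 LOAD ⇒ load; ctr=8 reg=8
step 10: T1 LOAD ⇒ load; ctr=8 reg=8
step 11: T0 CAS ⇒ ok; ctr=9 reg=8
step 12: T1 CAS ⇒ retry; ctr=9 reg=8
step 13: T1 LOAD ⇒ load; ctr=9 reg=9
step 14: T1 CAS ⇒ ok; ctr=10 reg=9
step 15: T1 LOAD ⇒ load; ctr=10 reg=10
step 16: T1 CAS ⇒ ok; ctr=11 reg=10
step 17: T1 LOAD ⇒ load; ctr=11 reg=11
step 18: T1 CAS ⇒ ok; ctr=12 reg=11
Flip is step 12.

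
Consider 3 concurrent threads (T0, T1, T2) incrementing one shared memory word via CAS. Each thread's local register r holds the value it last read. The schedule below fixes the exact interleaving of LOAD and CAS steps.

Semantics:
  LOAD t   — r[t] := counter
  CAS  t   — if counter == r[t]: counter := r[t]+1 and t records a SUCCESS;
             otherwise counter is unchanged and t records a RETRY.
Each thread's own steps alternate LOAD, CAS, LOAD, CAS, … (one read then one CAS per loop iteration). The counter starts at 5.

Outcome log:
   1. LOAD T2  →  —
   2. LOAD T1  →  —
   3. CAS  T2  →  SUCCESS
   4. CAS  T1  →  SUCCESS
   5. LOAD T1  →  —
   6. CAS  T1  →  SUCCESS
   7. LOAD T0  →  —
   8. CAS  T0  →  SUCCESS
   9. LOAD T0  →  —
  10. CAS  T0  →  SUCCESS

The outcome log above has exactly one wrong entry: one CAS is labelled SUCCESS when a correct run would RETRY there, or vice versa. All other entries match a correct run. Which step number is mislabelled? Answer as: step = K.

step = 4

Re-executing:
step 1: T2 LOAD ⇒ load; ctr=5 reg=5
step 2: T1 LOAD ⇒ load; ctr=5 reg=5
step 3: T2 CAS ⇒ ok; ctr=6 reg=5
step 4: T1 CAS ⇒ retry; ctr=6 reg=5
step 5: T1 LOAD ⇒ load; ctr=6 reg=6
step 6: T1 CAS ⇒ ok; ctr=7 reg=6
step 7: T0 LOAD ⇒ load; ctr=7 reg=7
step 8: T0 CAS ⇒ ok; ctr=8 reg=7
step 9: T0 LOAD ⇒ load; ctr=8 reg=8
step 10: T0 CAS ⇒ ok; ctr=9 reg=8
Flip is step 4.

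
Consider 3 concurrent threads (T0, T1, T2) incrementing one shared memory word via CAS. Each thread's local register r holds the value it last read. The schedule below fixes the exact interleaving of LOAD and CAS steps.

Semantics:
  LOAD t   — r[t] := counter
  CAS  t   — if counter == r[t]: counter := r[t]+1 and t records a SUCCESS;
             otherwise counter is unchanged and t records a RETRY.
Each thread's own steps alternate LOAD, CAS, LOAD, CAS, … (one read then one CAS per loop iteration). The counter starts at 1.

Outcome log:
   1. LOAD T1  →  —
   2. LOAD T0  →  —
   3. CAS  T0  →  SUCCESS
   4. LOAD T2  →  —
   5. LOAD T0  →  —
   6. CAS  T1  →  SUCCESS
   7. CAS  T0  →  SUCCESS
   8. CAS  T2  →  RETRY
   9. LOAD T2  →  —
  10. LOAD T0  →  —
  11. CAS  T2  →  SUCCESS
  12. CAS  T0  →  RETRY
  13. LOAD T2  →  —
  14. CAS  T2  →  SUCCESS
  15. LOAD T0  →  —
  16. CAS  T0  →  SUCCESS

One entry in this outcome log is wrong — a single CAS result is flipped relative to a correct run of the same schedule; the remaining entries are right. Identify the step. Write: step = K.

Correct run:
#1 T1 reads 1
#2 T0 reads 1
#3 T0 CAS(1→2) writes; counter now 2
#4 T2 reads 2
#5 T0 reads 2
#6 T1 CAS(1→2) fails; counter now 2
#7 T0 CAS(2→3) writes; counter now 3
#8 T2 CAS(2→3) fails; counter now 3
#9 T2 reads 3
#10 T0 reads 3
#11 T2 CAS(3→4) writes; counter now 4
#12 T0 CAS(3→4) fails; counter now 4
#13 T2 reads 4
#14 T2 CAS(4→5) writes; counter now 5
#15 T0 reads 5
#16 T0 CAS(5→6) writes; counter now 6
Mismatch at 6.

step = 6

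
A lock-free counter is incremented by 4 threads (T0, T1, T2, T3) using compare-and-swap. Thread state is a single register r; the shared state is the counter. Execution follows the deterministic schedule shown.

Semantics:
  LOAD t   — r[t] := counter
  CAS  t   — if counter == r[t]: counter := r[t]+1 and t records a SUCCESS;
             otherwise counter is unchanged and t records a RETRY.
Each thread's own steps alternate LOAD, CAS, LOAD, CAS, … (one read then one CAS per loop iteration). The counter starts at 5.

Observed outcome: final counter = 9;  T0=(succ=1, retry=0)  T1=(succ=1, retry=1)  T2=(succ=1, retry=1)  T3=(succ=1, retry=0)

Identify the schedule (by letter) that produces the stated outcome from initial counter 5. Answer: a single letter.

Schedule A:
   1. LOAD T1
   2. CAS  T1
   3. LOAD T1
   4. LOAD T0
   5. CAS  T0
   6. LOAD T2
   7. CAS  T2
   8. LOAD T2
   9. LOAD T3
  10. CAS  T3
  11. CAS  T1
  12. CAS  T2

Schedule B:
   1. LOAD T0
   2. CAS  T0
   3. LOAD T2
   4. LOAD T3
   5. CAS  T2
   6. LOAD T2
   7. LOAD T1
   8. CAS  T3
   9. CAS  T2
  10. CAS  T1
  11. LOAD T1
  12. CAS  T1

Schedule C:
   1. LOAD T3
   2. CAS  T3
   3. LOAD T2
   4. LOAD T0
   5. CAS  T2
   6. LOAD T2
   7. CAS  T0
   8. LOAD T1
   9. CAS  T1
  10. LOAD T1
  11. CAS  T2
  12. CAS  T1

A

Run A:
1. LOAD T1 → mem=5 r[T1]=5 [LOAD]
2. CAS T1 → mem=6 r[T1]=5 [OK]
3. LOAD T1 → mem=6 r[T1]=6 [LOAD]
4. LOAD T0 → mem=6 r[T0]=6 [LOAD]
5. CAS T0 → mem=7 r[T0]=6 [OK]
6. LOAD T2 → mem=7 r[T2]=7 [LOAD]
7. CAS T2 → mem=8 r[T2]=7 [OK]
8. LOAD T2 → mem=8 r[T2]=8 [LOAD]
9. LOAD T3 → mem=8 r[T3]=8 [LOAD]
10. CAS T3 → mem=9 r[T3]=8 [OK]
11. CAS T1 → mem=9 r[T1]=6 [RETRY]
12. CAS T2 → mem=9 r[T2]=8 [RETRY]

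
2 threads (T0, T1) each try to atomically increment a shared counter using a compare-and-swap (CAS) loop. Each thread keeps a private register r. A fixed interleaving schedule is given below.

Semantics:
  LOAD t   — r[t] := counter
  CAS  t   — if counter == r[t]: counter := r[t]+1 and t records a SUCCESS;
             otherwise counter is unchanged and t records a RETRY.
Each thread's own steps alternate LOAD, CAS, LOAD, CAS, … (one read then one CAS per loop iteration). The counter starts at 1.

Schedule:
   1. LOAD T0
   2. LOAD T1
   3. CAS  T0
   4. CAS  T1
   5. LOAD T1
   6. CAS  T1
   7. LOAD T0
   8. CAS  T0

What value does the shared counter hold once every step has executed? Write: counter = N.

   1) LOAD T0:  M=1  r_T0=1
   2) LOAD T1:  M=1  r_T1=1
   3) CAS  T0:  M=2  r_T0=1 ✓
   4) CAS  T1:  M=2  r_T1=1 ✗
   5) LOAD T1:  M=2  r_T1=2
   6) CAS  T1:  M=3  r_T1=2 ✓
   7) LOAD T0:  M=3  r_T0=3
   8) CAS  T0:  M=4  r_T0=3 ✓

counter = 4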